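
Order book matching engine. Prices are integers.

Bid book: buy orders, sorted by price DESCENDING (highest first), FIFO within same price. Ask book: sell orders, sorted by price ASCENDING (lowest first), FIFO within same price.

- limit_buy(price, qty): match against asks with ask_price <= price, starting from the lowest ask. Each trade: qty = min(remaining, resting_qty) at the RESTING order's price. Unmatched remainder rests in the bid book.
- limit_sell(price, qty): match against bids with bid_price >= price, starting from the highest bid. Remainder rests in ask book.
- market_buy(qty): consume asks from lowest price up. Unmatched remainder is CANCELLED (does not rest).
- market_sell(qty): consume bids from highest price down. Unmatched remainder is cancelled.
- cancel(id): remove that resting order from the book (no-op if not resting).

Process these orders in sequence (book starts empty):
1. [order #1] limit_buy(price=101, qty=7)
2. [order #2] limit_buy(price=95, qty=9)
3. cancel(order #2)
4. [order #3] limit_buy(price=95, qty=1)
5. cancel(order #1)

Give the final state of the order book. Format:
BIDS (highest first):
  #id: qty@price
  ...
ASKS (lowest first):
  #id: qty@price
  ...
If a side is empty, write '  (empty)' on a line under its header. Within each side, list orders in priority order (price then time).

Answer: BIDS (highest first):
  #3: 1@95
ASKS (lowest first):
  (empty)

Derivation:
After op 1 [order #1] limit_buy(price=101, qty=7): fills=none; bids=[#1:7@101] asks=[-]
After op 2 [order #2] limit_buy(price=95, qty=9): fills=none; bids=[#1:7@101 #2:9@95] asks=[-]
After op 3 cancel(order #2): fills=none; bids=[#1:7@101] asks=[-]
After op 4 [order #3] limit_buy(price=95, qty=1): fills=none; bids=[#1:7@101 #3:1@95] asks=[-]
After op 5 cancel(order #1): fills=none; bids=[#3:1@95] asks=[-]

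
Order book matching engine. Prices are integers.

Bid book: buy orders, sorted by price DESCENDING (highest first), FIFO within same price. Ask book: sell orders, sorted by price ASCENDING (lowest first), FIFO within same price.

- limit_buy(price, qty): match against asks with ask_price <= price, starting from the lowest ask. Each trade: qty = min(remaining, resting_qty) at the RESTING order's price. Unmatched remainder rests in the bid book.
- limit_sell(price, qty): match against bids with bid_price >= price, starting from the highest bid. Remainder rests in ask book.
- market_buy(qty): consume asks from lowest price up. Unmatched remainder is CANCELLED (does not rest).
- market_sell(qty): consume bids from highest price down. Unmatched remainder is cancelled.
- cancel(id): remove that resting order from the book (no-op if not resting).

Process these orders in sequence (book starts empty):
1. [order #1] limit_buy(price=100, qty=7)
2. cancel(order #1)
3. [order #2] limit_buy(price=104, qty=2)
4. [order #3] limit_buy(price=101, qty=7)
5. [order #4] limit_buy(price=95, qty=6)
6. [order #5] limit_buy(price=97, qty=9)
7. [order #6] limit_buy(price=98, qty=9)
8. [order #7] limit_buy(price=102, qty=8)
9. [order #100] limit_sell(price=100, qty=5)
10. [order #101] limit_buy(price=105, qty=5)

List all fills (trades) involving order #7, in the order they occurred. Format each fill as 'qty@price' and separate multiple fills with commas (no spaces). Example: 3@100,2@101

After op 1 [order #1] limit_buy(price=100, qty=7): fills=none; bids=[#1:7@100] asks=[-]
After op 2 cancel(order #1): fills=none; bids=[-] asks=[-]
After op 3 [order #2] limit_buy(price=104, qty=2): fills=none; bids=[#2:2@104] asks=[-]
After op 4 [order #3] limit_buy(price=101, qty=7): fills=none; bids=[#2:2@104 #3:7@101] asks=[-]
After op 5 [order #4] limit_buy(price=95, qty=6): fills=none; bids=[#2:2@104 #3:7@101 #4:6@95] asks=[-]
After op 6 [order #5] limit_buy(price=97, qty=9): fills=none; bids=[#2:2@104 #3:7@101 #5:9@97 #4:6@95] asks=[-]
After op 7 [order #6] limit_buy(price=98, qty=9): fills=none; bids=[#2:2@104 #3:7@101 #6:9@98 #5:9@97 #4:6@95] asks=[-]
After op 8 [order #7] limit_buy(price=102, qty=8): fills=none; bids=[#2:2@104 #7:8@102 #3:7@101 #6:9@98 #5:9@97 #4:6@95] asks=[-]
After op 9 [order #100] limit_sell(price=100, qty=5): fills=#2x#100:2@104 #7x#100:3@102; bids=[#7:5@102 #3:7@101 #6:9@98 #5:9@97 #4:6@95] asks=[-]
After op 10 [order #101] limit_buy(price=105, qty=5): fills=none; bids=[#101:5@105 #7:5@102 #3:7@101 #6:9@98 #5:9@97 #4:6@95] asks=[-]

Answer: 3@102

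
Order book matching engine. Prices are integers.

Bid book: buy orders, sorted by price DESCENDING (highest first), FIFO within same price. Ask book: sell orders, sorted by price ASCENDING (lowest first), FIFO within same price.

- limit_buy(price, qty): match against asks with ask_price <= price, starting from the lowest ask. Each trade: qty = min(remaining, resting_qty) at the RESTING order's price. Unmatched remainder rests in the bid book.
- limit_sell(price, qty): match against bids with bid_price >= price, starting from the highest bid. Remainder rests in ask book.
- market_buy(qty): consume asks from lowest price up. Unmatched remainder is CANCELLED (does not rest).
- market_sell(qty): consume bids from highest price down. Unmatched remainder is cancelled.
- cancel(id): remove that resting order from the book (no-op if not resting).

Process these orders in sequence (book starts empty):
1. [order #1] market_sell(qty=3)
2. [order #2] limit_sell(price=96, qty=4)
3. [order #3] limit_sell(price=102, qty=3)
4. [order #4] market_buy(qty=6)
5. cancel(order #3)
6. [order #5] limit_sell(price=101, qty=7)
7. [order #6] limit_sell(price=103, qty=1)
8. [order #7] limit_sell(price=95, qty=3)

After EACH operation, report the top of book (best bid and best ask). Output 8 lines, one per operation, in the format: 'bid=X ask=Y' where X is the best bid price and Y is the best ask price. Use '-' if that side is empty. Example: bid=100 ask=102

Answer: bid=- ask=-
bid=- ask=96
bid=- ask=96
bid=- ask=102
bid=- ask=-
bid=- ask=101
bid=- ask=101
bid=- ask=95

Derivation:
After op 1 [order #1] market_sell(qty=3): fills=none; bids=[-] asks=[-]
After op 2 [order #2] limit_sell(price=96, qty=4): fills=none; bids=[-] asks=[#2:4@96]
After op 3 [order #3] limit_sell(price=102, qty=3): fills=none; bids=[-] asks=[#2:4@96 #3:3@102]
After op 4 [order #4] market_buy(qty=6): fills=#4x#2:4@96 #4x#3:2@102; bids=[-] asks=[#3:1@102]
After op 5 cancel(order #3): fills=none; bids=[-] asks=[-]
After op 6 [order #5] limit_sell(price=101, qty=7): fills=none; bids=[-] asks=[#5:7@101]
After op 7 [order #6] limit_sell(price=103, qty=1): fills=none; bids=[-] asks=[#5:7@101 #6:1@103]
After op 8 [order #7] limit_sell(price=95, qty=3): fills=none; bids=[-] asks=[#7:3@95 #5:7@101 #6:1@103]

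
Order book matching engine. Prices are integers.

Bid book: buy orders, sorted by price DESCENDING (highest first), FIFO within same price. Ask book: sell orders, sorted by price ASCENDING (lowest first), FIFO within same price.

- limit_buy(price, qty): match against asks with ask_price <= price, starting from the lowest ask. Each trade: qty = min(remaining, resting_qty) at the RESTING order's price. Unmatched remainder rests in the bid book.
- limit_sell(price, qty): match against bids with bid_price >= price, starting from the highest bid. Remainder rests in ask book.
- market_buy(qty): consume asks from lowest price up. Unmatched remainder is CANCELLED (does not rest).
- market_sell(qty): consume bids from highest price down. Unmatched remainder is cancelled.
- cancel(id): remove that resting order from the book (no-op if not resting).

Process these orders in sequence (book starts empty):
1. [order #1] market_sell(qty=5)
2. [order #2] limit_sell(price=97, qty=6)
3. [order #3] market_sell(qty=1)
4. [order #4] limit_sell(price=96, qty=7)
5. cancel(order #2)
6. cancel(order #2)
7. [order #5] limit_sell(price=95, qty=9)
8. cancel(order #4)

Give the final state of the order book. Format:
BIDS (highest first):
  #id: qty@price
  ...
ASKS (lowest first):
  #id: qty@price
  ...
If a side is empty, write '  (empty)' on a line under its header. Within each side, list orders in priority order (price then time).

After op 1 [order #1] market_sell(qty=5): fills=none; bids=[-] asks=[-]
After op 2 [order #2] limit_sell(price=97, qty=6): fills=none; bids=[-] asks=[#2:6@97]
After op 3 [order #3] market_sell(qty=1): fills=none; bids=[-] asks=[#2:6@97]
After op 4 [order #4] limit_sell(price=96, qty=7): fills=none; bids=[-] asks=[#4:7@96 #2:6@97]
After op 5 cancel(order #2): fills=none; bids=[-] asks=[#4:7@96]
After op 6 cancel(order #2): fills=none; bids=[-] asks=[#4:7@96]
After op 7 [order #5] limit_sell(price=95, qty=9): fills=none; bids=[-] asks=[#5:9@95 #4:7@96]
After op 8 cancel(order #4): fills=none; bids=[-] asks=[#5:9@95]

Answer: BIDS (highest first):
  (empty)
ASKS (lowest first):
  #5: 9@95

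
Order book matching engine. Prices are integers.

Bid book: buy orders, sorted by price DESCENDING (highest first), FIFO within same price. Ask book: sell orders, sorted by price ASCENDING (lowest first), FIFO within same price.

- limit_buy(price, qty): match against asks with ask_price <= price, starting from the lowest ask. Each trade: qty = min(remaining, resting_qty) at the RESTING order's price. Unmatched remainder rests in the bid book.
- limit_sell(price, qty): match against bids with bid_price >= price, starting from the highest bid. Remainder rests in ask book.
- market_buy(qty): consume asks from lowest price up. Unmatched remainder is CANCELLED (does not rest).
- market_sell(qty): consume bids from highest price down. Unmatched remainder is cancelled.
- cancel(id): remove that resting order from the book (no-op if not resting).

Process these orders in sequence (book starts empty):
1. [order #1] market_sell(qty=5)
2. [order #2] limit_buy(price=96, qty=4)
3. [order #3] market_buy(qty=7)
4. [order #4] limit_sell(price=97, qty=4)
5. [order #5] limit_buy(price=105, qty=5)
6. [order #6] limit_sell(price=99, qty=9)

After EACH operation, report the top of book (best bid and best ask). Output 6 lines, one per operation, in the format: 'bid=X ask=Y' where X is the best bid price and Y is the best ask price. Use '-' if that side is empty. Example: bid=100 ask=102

After op 1 [order #1] market_sell(qty=5): fills=none; bids=[-] asks=[-]
After op 2 [order #2] limit_buy(price=96, qty=4): fills=none; bids=[#2:4@96] asks=[-]
After op 3 [order #3] market_buy(qty=7): fills=none; bids=[#2:4@96] asks=[-]
After op 4 [order #4] limit_sell(price=97, qty=4): fills=none; bids=[#2:4@96] asks=[#4:4@97]
After op 5 [order #5] limit_buy(price=105, qty=5): fills=#5x#4:4@97; bids=[#5:1@105 #2:4@96] asks=[-]
After op 6 [order #6] limit_sell(price=99, qty=9): fills=#5x#6:1@105; bids=[#2:4@96] asks=[#6:8@99]

Answer: bid=- ask=-
bid=96 ask=-
bid=96 ask=-
bid=96 ask=97
bid=105 ask=-
bid=96 ask=99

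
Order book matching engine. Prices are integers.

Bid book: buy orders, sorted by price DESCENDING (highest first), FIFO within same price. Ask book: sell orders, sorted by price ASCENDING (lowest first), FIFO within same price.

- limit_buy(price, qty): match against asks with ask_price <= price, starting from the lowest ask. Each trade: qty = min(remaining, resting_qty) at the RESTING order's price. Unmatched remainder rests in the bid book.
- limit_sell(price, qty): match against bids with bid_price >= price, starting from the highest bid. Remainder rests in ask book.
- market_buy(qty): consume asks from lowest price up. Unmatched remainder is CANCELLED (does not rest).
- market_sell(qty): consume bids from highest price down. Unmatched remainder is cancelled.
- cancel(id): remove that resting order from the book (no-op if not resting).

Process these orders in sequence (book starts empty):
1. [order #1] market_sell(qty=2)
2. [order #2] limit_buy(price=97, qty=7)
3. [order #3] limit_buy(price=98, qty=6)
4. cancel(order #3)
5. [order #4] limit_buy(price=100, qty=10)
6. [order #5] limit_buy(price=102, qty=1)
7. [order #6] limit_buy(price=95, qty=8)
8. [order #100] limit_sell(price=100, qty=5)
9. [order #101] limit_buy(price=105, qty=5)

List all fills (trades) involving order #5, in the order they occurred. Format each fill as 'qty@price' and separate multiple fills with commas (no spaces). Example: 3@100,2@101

After op 1 [order #1] market_sell(qty=2): fills=none; bids=[-] asks=[-]
After op 2 [order #2] limit_buy(price=97, qty=7): fills=none; bids=[#2:7@97] asks=[-]
After op 3 [order #3] limit_buy(price=98, qty=6): fills=none; bids=[#3:6@98 #2:7@97] asks=[-]
After op 4 cancel(order #3): fills=none; bids=[#2:7@97] asks=[-]
After op 5 [order #4] limit_buy(price=100, qty=10): fills=none; bids=[#4:10@100 #2:7@97] asks=[-]
After op 6 [order #5] limit_buy(price=102, qty=1): fills=none; bids=[#5:1@102 #4:10@100 #2:7@97] asks=[-]
After op 7 [order #6] limit_buy(price=95, qty=8): fills=none; bids=[#5:1@102 #4:10@100 #2:7@97 #6:8@95] asks=[-]
After op 8 [order #100] limit_sell(price=100, qty=5): fills=#5x#100:1@102 #4x#100:4@100; bids=[#4:6@100 #2:7@97 #6:8@95] asks=[-]
After op 9 [order #101] limit_buy(price=105, qty=5): fills=none; bids=[#101:5@105 #4:6@100 #2:7@97 #6:8@95] asks=[-]

Answer: 1@102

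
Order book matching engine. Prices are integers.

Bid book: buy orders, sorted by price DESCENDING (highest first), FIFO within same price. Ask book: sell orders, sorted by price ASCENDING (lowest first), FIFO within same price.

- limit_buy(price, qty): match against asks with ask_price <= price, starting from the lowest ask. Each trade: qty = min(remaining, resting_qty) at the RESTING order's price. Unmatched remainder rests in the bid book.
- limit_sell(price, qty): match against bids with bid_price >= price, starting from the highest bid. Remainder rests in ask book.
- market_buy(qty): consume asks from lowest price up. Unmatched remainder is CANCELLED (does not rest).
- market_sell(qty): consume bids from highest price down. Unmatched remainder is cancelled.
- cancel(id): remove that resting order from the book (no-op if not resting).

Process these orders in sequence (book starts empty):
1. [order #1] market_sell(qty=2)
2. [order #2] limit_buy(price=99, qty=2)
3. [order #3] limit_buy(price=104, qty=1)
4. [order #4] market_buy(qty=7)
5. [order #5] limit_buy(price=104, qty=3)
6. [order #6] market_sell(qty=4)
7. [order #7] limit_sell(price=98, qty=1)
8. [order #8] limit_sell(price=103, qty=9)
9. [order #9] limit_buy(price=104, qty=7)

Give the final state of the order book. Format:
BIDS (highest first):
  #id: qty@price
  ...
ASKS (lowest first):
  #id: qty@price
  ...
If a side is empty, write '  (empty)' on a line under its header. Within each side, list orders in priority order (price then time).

After op 1 [order #1] market_sell(qty=2): fills=none; bids=[-] asks=[-]
After op 2 [order #2] limit_buy(price=99, qty=2): fills=none; bids=[#2:2@99] asks=[-]
After op 3 [order #3] limit_buy(price=104, qty=1): fills=none; bids=[#3:1@104 #2:2@99] asks=[-]
After op 4 [order #4] market_buy(qty=7): fills=none; bids=[#3:1@104 #2:2@99] asks=[-]
After op 5 [order #5] limit_buy(price=104, qty=3): fills=none; bids=[#3:1@104 #5:3@104 #2:2@99] asks=[-]
After op 6 [order #6] market_sell(qty=4): fills=#3x#6:1@104 #5x#6:3@104; bids=[#2:2@99] asks=[-]
After op 7 [order #7] limit_sell(price=98, qty=1): fills=#2x#7:1@99; bids=[#2:1@99] asks=[-]
After op 8 [order #8] limit_sell(price=103, qty=9): fills=none; bids=[#2:1@99] asks=[#8:9@103]
After op 9 [order #9] limit_buy(price=104, qty=7): fills=#9x#8:7@103; bids=[#2:1@99] asks=[#8:2@103]

Answer: BIDS (highest first):
  #2: 1@99
ASKS (lowest first):
  #8: 2@103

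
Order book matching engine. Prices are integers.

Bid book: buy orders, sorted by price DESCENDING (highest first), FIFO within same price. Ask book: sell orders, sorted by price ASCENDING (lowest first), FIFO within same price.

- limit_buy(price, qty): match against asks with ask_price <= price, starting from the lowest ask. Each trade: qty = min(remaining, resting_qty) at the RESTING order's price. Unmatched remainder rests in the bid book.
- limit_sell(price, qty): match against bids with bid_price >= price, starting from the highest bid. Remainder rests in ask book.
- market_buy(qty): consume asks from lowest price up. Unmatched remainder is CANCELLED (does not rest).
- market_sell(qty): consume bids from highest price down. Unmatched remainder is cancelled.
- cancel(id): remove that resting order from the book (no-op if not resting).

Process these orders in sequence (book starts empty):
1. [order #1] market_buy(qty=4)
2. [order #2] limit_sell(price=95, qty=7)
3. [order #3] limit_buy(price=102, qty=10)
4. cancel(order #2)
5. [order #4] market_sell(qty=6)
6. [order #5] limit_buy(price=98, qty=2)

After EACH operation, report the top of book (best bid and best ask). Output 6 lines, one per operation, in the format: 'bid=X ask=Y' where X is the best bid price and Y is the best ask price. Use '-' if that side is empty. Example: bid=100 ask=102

After op 1 [order #1] market_buy(qty=4): fills=none; bids=[-] asks=[-]
After op 2 [order #2] limit_sell(price=95, qty=7): fills=none; bids=[-] asks=[#2:7@95]
After op 3 [order #3] limit_buy(price=102, qty=10): fills=#3x#2:7@95; bids=[#3:3@102] asks=[-]
After op 4 cancel(order #2): fills=none; bids=[#3:3@102] asks=[-]
After op 5 [order #4] market_sell(qty=6): fills=#3x#4:3@102; bids=[-] asks=[-]
After op 6 [order #5] limit_buy(price=98, qty=2): fills=none; bids=[#5:2@98] asks=[-]

Answer: bid=- ask=-
bid=- ask=95
bid=102 ask=-
bid=102 ask=-
bid=- ask=-
bid=98 ask=-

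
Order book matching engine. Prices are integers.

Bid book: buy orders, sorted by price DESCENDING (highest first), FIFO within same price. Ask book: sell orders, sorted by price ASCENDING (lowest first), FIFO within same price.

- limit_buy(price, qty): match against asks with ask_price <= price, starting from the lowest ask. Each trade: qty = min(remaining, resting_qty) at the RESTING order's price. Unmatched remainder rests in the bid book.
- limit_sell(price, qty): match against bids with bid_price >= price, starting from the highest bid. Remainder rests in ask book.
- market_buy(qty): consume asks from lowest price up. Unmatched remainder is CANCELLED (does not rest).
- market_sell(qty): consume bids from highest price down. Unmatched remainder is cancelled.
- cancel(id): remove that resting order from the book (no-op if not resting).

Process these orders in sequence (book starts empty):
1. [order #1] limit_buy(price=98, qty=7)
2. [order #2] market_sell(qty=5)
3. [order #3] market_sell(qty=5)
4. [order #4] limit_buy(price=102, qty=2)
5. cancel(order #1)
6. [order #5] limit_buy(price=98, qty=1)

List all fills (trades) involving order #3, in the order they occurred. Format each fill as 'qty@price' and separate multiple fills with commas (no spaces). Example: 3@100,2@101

Answer: 2@98

Derivation:
After op 1 [order #1] limit_buy(price=98, qty=7): fills=none; bids=[#1:7@98] asks=[-]
After op 2 [order #2] market_sell(qty=5): fills=#1x#2:5@98; bids=[#1:2@98] asks=[-]
After op 3 [order #3] market_sell(qty=5): fills=#1x#3:2@98; bids=[-] asks=[-]
After op 4 [order #4] limit_buy(price=102, qty=2): fills=none; bids=[#4:2@102] asks=[-]
After op 5 cancel(order #1): fills=none; bids=[#4:2@102] asks=[-]
After op 6 [order #5] limit_buy(price=98, qty=1): fills=none; bids=[#4:2@102 #5:1@98] asks=[-]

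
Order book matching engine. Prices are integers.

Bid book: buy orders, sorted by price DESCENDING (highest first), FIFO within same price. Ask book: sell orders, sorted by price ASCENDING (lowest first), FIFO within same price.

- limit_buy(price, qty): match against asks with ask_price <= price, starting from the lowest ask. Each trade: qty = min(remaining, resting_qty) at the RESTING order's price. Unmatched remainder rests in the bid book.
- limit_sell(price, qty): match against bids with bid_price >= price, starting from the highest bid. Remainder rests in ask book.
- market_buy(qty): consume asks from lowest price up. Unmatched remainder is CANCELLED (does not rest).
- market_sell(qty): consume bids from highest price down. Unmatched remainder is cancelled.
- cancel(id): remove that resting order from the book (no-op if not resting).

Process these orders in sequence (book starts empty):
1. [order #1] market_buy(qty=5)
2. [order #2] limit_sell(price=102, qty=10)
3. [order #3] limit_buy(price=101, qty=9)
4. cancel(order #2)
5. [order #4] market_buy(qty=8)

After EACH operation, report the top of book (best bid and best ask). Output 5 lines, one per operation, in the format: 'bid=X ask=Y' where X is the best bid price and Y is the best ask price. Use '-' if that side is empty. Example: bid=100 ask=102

Answer: bid=- ask=-
bid=- ask=102
bid=101 ask=102
bid=101 ask=-
bid=101 ask=-

Derivation:
After op 1 [order #1] market_buy(qty=5): fills=none; bids=[-] asks=[-]
After op 2 [order #2] limit_sell(price=102, qty=10): fills=none; bids=[-] asks=[#2:10@102]
After op 3 [order #3] limit_buy(price=101, qty=9): fills=none; bids=[#3:9@101] asks=[#2:10@102]
After op 4 cancel(order #2): fills=none; bids=[#3:9@101] asks=[-]
After op 5 [order #4] market_buy(qty=8): fills=none; bids=[#3:9@101] asks=[-]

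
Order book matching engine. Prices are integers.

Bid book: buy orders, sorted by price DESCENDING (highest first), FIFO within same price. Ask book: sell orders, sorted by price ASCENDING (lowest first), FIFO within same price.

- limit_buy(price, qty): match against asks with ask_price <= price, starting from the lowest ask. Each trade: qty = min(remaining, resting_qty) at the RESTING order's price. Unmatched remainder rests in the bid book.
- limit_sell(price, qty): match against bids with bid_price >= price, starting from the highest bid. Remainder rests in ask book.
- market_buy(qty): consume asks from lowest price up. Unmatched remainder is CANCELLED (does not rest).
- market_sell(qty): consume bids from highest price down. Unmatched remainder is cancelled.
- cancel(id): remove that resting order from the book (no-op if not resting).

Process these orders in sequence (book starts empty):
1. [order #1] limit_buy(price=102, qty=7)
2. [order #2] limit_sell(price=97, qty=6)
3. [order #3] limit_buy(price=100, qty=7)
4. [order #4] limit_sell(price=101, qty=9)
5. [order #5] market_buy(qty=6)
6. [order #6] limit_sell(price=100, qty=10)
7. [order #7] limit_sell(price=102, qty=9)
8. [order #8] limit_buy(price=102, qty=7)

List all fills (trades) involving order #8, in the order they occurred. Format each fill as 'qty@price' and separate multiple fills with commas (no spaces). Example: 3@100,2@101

Answer: 3@100,2@101,2@102

Derivation:
After op 1 [order #1] limit_buy(price=102, qty=7): fills=none; bids=[#1:7@102] asks=[-]
After op 2 [order #2] limit_sell(price=97, qty=6): fills=#1x#2:6@102; bids=[#1:1@102] asks=[-]
After op 3 [order #3] limit_buy(price=100, qty=7): fills=none; bids=[#1:1@102 #3:7@100] asks=[-]
After op 4 [order #4] limit_sell(price=101, qty=9): fills=#1x#4:1@102; bids=[#3:7@100] asks=[#4:8@101]
After op 5 [order #5] market_buy(qty=6): fills=#5x#4:6@101; bids=[#3:7@100] asks=[#4:2@101]
After op 6 [order #6] limit_sell(price=100, qty=10): fills=#3x#6:7@100; bids=[-] asks=[#6:3@100 #4:2@101]
After op 7 [order #7] limit_sell(price=102, qty=9): fills=none; bids=[-] asks=[#6:3@100 #4:2@101 #7:9@102]
After op 8 [order #8] limit_buy(price=102, qty=7): fills=#8x#6:3@100 #8x#4:2@101 #8x#7:2@102; bids=[-] asks=[#7:7@102]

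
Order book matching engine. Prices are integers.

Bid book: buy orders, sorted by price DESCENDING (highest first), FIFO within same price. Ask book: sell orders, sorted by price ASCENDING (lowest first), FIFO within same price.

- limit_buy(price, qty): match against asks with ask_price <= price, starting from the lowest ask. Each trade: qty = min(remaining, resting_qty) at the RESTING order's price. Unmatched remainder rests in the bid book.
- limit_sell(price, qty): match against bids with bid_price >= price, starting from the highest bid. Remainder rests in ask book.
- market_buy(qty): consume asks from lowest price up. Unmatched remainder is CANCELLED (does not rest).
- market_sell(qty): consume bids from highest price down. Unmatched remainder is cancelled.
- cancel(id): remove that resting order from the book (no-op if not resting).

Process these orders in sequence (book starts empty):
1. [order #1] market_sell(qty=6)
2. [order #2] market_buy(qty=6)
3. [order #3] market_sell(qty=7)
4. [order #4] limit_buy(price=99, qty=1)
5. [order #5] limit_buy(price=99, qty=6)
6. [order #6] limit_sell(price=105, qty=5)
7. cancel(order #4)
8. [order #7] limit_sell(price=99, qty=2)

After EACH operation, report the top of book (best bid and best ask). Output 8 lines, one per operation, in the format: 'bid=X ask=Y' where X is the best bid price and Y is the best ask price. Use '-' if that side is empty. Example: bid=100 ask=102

After op 1 [order #1] market_sell(qty=6): fills=none; bids=[-] asks=[-]
After op 2 [order #2] market_buy(qty=6): fills=none; bids=[-] asks=[-]
After op 3 [order #3] market_sell(qty=7): fills=none; bids=[-] asks=[-]
After op 4 [order #4] limit_buy(price=99, qty=1): fills=none; bids=[#4:1@99] asks=[-]
After op 5 [order #5] limit_buy(price=99, qty=6): fills=none; bids=[#4:1@99 #5:6@99] asks=[-]
After op 6 [order #6] limit_sell(price=105, qty=5): fills=none; bids=[#4:1@99 #5:6@99] asks=[#6:5@105]
After op 7 cancel(order #4): fills=none; bids=[#5:6@99] asks=[#6:5@105]
After op 8 [order #7] limit_sell(price=99, qty=2): fills=#5x#7:2@99; bids=[#5:4@99] asks=[#6:5@105]

Answer: bid=- ask=-
bid=- ask=-
bid=- ask=-
bid=99 ask=-
bid=99 ask=-
bid=99 ask=105
bid=99 ask=105
bid=99 ask=105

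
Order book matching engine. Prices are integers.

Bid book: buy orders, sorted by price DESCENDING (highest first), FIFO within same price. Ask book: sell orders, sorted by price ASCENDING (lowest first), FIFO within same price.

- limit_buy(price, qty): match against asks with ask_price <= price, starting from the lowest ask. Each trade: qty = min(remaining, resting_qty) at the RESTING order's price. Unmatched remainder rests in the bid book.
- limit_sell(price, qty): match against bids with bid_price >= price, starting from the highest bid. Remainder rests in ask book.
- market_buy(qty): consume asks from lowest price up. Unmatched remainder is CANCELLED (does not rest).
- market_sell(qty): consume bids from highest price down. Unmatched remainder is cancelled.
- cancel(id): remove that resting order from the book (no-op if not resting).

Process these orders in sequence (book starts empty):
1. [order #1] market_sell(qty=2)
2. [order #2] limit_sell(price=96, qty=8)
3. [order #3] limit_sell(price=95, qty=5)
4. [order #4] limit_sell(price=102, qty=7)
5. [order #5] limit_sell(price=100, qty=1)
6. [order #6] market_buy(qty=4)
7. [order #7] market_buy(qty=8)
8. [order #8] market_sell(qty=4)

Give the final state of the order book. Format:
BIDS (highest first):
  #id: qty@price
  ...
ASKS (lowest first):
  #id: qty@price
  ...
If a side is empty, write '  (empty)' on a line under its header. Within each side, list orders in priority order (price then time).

After op 1 [order #1] market_sell(qty=2): fills=none; bids=[-] asks=[-]
After op 2 [order #2] limit_sell(price=96, qty=8): fills=none; bids=[-] asks=[#2:8@96]
After op 3 [order #3] limit_sell(price=95, qty=5): fills=none; bids=[-] asks=[#3:5@95 #2:8@96]
After op 4 [order #4] limit_sell(price=102, qty=7): fills=none; bids=[-] asks=[#3:5@95 #2:8@96 #4:7@102]
After op 5 [order #5] limit_sell(price=100, qty=1): fills=none; bids=[-] asks=[#3:5@95 #2:8@96 #5:1@100 #4:7@102]
After op 6 [order #6] market_buy(qty=4): fills=#6x#3:4@95; bids=[-] asks=[#3:1@95 #2:8@96 #5:1@100 #4:7@102]
After op 7 [order #7] market_buy(qty=8): fills=#7x#3:1@95 #7x#2:7@96; bids=[-] asks=[#2:1@96 #5:1@100 #4:7@102]
After op 8 [order #8] market_sell(qty=4): fills=none; bids=[-] asks=[#2:1@96 #5:1@100 #4:7@102]

Answer: BIDS (highest first):
  (empty)
ASKS (lowest first):
  #2: 1@96
  #5: 1@100
  #4: 7@102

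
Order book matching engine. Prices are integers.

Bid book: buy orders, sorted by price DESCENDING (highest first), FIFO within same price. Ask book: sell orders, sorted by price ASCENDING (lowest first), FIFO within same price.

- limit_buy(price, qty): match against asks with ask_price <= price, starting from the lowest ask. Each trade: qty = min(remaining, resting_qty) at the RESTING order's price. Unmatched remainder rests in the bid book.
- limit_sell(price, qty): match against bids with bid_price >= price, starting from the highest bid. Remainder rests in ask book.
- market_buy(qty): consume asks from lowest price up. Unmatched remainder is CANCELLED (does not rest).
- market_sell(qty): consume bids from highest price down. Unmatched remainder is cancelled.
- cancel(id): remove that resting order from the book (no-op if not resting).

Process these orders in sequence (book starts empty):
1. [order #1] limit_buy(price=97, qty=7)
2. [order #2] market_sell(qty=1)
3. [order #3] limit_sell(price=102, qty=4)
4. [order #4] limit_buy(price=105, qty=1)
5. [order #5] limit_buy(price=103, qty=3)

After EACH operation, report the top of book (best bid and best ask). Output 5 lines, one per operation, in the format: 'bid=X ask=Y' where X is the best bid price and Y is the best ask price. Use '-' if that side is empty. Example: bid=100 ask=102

Answer: bid=97 ask=-
bid=97 ask=-
bid=97 ask=102
bid=97 ask=102
bid=97 ask=-

Derivation:
After op 1 [order #1] limit_buy(price=97, qty=7): fills=none; bids=[#1:7@97] asks=[-]
After op 2 [order #2] market_sell(qty=1): fills=#1x#2:1@97; bids=[#1:6@97] asks=[-]
After op 3 [order #3] limit_sell(price=102, qty=4): fills=none; bids=[#1:6@97] asks=[#3:4@102]
After op 4 [order #4] limit_buy(price=105, qty=1): fills=#4x#3:1@102; bids=[#1:6@97] asks=[#3:3@102]
After op 5 [order #5] limit_buy(price=103, qty=3): fills=#5x#3:3@102; bids=[#1:6@97] asks=[-]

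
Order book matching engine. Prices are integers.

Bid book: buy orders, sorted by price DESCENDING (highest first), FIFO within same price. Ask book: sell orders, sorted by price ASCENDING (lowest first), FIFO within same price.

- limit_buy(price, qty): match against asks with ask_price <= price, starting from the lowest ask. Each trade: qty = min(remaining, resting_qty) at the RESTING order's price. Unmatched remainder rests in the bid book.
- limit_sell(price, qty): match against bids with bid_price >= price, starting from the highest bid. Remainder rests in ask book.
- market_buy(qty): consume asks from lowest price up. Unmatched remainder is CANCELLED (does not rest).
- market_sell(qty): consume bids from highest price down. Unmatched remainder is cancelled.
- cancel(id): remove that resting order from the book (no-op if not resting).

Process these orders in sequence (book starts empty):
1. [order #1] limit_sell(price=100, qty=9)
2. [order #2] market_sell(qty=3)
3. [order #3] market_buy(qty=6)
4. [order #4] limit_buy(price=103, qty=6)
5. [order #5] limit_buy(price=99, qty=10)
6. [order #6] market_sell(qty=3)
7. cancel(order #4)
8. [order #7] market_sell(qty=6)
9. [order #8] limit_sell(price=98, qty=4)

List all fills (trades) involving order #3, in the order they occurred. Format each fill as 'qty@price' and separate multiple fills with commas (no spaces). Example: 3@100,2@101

Answer: 6@100

Derivation:
After op 1 [order #1] limit_sell(price=100, qty=9): fills=none; bids=[-] asks=[#1:9@100]
After op 2 [order #2] market_sell(qty=3): fills=none; bids=[-] asks=[#1:9@100]
After op 3 [order #3] market_buy(qty=6): fills=#3x#1:6@100; bids=[-] asks=[#1:3@100]
After op 4 [order #4] limit_buy(price=103, qty=6): fills=#4x#1:3@100; bids=[#4:3@103] asks=[-]
After op 5 [order #5] limit_buy(price=99, qty=10): fills=none; bids=[#4:3@103 #5:10@99] asks=[-]
After op 6 [order #6] market_sell(qty=3): fills=#4x#6:3@103; bids=[#5:10@99] asks=[-]
After op 7 cancel(order #4): fills=none; bids=[#5:10@99] asks=[-]
After op 8 [order #7] market_sell(qty=6): fills=#5x#7:6@99; bids=[#5:4@99] asks=[-]
After op 9 [order #8] limit_sell(price=98, qty=4): fills=#5x#8:4@99; bids=[-] asks=[-]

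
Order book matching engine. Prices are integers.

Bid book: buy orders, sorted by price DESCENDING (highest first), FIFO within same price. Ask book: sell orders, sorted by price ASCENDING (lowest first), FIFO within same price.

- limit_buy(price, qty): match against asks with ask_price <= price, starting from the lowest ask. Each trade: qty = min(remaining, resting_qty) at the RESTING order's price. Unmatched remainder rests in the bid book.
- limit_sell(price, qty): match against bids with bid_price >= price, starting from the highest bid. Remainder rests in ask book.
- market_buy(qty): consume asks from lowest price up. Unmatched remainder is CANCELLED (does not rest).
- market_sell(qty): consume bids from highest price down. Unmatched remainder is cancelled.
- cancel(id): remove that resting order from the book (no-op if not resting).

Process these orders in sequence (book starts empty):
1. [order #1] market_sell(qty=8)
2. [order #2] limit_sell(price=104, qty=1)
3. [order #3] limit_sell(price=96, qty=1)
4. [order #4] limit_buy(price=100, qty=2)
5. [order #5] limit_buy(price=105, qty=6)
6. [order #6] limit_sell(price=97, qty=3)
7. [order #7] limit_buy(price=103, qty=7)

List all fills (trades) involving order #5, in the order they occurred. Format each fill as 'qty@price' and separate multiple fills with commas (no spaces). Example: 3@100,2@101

After op 1 [order #1] market_sell(qty=8): fills=none; bids=[-] asks=[-]
After op 2 [order #2] limit_sell(price=104, qty=1): fills=none; bids=[-] asks=[#2:1@104]
After op 3 [order #3] limit_sell(price=96, qty=1): fills=none; bids=[-] asks=[#3:1@96 #2:1@104]
After op 4 [order #4] limit_buy(price=100, qty=2): fills=#4x#3:1@96; bids=[#4:1@100] asks=[#2:1@104]
After op 5 [order #5] limit_buy(price=105, qty=6): fills=#5x#2:1@104; bids=[#5:5@105 #4:1@100] asks=[-]
After op 6 [order #6] limit_sell(price=97, qty=3): fills=#5x#6:3@105; bids=[#5:2@105 #4:1@100] asks=[-]
After op 7 [order #7] limit_buy(price=103, qty=7): fills=none; bids=[#5:2@105 #7:7@103 #4:1@100] asks=[-]

Answer: 1@104,3@105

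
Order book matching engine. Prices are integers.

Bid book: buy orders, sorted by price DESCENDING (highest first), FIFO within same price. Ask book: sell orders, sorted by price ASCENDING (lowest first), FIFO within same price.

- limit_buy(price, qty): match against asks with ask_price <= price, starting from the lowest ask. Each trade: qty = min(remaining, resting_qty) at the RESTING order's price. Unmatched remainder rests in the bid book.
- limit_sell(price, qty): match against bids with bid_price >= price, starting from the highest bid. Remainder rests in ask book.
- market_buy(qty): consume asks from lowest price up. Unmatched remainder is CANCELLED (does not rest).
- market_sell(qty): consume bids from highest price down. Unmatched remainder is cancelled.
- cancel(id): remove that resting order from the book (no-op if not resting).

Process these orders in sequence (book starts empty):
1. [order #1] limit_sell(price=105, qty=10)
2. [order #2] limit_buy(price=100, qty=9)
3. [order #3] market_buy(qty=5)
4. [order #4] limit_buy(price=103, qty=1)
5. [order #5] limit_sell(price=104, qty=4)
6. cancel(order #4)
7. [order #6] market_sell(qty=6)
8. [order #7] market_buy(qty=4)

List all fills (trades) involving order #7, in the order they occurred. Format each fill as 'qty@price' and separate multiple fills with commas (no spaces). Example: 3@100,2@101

After op 1 [order #1] limit_sell(price=105, qty=10): fills=none; bids=[-] asks=[#1:10@105]
After op 2 [order #2] limit_buy(price=100, qty=9): fills=none; bids=[#2:9@100] asks=[#1:10@105]
After op 3 [order #3] market_buy(qty=5): fills=#3x#1:5@105; bids=[#2:9@100] asks=[#1:5@105]
After op 4 [order #4] limit_buy(price=103, qty=1): fills=none; bids=[#4:1@103 #2:9@100] asks=[#1:5@105]
After op 5 [order #5] limit_sell(price=104, qty=4): fills=none; bids=[#4:1@103 #2:9@100] asks=[#5:4@104 #1:5@105]
After op 6 cancel(order #4): fills=none; bids=[#2:9@100] asks=[#5:4@104 #1:5@105]
After op 7 [order #6] market_sell(qty=6): fills=#2x#6:6@100; bids=[#2:3@100] asks=[#5:4@104 #1:5@105]
After op 8 [order #7] market_buy(qty=4): fills=#7x#5:4@104; bids=[#2:3@100] asks=[#1:5@105]

Answer: 4@104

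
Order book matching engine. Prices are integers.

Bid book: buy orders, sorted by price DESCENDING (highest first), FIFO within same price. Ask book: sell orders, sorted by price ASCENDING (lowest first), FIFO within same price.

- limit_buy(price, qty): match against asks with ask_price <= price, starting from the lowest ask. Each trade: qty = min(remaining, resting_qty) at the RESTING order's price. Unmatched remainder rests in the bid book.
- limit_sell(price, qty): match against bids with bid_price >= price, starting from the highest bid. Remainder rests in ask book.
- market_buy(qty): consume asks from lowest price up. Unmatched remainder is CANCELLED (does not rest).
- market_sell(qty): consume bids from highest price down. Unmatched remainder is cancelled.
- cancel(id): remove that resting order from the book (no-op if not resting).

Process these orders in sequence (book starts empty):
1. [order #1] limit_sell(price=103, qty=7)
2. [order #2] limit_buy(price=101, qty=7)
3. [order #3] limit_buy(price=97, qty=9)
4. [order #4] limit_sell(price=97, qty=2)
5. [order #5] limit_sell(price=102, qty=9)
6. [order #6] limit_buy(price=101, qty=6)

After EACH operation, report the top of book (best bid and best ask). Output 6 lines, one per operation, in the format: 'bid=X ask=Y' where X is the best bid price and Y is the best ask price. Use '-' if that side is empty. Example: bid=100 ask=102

After op 1 [order #1] limit_sell(price=103, qty=7): fills=none; bids=[-] asks=[#1:7@103]
After op 2 [order #2] limit_buy(price=101, qty=7): fills=none; bids=[#2:7@101] asks=[#1:7@103]
After op 3 [order #3] limit_buy(price=97, qty=9): fills=none; bids=[#2:7@101 #3:9@97] asks=[#1:7@103]
After op 4 [order #4] limit_sell(price=97, qty=2): fills=#2x#4:2@101; bids=[#2:5@101 #3:9@97] asks=[#1:7@103]
After op 5 [order #5] limit_sell(price=102, qty=9): fills=none; bids=[#2:5@101 #3:9@97] asks=[#5:9@102 #1:7@103]
After op 6 [order #6] limit_buy(price=101, qty=6): fills=none; bids=[#2:5@101 #6:6@101 #3:9@97] asks=[#5:9@102 #1:7@103]

Answer: bid=- ask=103
bid=101 ask=103
bid=101 ask=103
bid=101 ask=103
bid=101 ask=102
bid=101 ask=102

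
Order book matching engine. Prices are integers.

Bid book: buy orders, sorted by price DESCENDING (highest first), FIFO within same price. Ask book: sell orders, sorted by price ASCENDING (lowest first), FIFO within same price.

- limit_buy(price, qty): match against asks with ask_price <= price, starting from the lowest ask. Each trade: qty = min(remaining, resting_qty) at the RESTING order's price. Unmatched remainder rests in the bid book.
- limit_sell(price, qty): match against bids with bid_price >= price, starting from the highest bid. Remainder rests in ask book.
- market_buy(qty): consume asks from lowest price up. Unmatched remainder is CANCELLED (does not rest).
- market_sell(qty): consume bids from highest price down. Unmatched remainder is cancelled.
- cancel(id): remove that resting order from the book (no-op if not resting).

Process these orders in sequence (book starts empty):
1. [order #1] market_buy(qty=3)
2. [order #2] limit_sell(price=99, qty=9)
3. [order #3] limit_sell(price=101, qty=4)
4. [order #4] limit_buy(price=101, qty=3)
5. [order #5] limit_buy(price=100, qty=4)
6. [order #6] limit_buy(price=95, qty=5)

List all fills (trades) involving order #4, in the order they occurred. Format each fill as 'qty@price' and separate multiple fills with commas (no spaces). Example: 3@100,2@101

After op 1 [order #1] market_buy(qty=3): fills=none; bids=[-] asks=[-]
After op 2 [order #2] limit_sell(price=99, qty=9): fills=none; bids=[-] asks=[#2:9@99]
After op 3 [order #3] limit_sell(price=101, qty=4): fills=none; bids=[-] asks=[#2:9@99 #3:4@101]
After op 4 [order #4] limit_buy(price=101, qty=3): fills=#4x#2:3@99; bids=[-] asks=[#2:6@99 #3:4@101]
After op 5 [order #5] limit_buy(price=100, qty=4): fills=#5x#2:4@99; bids=[-] asks=[#2:2@99 #3:4@101]
After op 6 [order #6] limit_buy(price=95, qty=5): fills=none; bids=[#6:5@95] asks=[#2:2@99 #3:4@101]

Answer: 3@99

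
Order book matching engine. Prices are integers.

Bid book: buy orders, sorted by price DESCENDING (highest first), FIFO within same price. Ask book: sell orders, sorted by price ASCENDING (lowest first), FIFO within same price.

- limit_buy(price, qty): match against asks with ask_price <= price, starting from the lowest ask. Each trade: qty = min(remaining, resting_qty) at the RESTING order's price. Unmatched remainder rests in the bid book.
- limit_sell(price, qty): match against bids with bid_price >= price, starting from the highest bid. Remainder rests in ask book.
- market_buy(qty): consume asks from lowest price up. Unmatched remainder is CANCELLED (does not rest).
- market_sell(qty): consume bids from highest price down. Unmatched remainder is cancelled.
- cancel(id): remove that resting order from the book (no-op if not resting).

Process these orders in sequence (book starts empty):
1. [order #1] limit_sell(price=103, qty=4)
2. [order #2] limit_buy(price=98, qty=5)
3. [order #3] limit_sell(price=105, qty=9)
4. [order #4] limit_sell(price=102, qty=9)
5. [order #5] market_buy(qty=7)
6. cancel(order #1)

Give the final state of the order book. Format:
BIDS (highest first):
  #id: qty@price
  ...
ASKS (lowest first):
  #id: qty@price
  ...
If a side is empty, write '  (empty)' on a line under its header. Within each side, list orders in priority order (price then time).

After op 1 [order #1] limit_sell(price=103, qty=4): fills=none; bids=[-] asks=[#1:4@103]
After op 2 [order #2] limit_buy(price=98, qty=5): fills=none; bids=[#2:5@98] asks=[#1:4@103]
After op 3 [order #3] limit_sell(price=105, qty=9): fills=none; bids=[#2:5@98] asks=[#1:4@103 #3:9@105]
After op 4 [order #4] limit_sell(price=102, qty=9): fills=none; bids=[#2:5@98] asks=[#4:9@102 #1:4@103 #3:9@105]
After op 5 [order #5] market_buy(qty=7): fills=#5x#4:7@102; bids=[#2:5@98] asks=[#4:2@102 #1:4@103 #3:9@105]
After op 6 cancel(order #1): fills=none; bids=[#2:5@98] asks=[#4:2@102 #3:9@105]

Answer: BIDS (highest first):
  #2: 5@98
ASKS (lowest first):
  #4: 2@102
  #3: 9@105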